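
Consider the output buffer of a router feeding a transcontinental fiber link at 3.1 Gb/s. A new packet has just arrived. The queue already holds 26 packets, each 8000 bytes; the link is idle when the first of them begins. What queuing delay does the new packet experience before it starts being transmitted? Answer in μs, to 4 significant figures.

536.8 μs

Each queued packet: L/R = 64000/3100000000 = 20.6452 μs.
26 queued → 536.774 μs.
Queuing delay = 536.8 μs.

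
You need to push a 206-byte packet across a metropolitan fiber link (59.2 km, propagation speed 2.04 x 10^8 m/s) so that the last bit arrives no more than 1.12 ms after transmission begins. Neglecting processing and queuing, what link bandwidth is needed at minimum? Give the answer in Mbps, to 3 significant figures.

1.99 Mbps

L = 1648 bits.
Propagation delay = 59200 / 204000000 = 0.290196 ms.
Transmission budget = 1.12 − 0.290196 = 0.829804 ms.
R ≥ L / t_tx = 1648 bits / 0.000829804 s = 1.99 Mbps.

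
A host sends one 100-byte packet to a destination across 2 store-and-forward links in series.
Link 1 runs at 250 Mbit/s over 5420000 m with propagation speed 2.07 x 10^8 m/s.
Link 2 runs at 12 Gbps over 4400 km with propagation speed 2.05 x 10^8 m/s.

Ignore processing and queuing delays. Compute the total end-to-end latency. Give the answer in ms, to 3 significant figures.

47.7 ms

L = 100 × 8 = 800 bits.
Transmission delays (L/R per hop): 0.0032, 6.66667e-05 ms; sum = 0.00326667 ms.
Propagation delays (d/s per hop): 26.1836, 21.4634 ms; sum = 47.647 ms.
End-to-end = 47.7 ms.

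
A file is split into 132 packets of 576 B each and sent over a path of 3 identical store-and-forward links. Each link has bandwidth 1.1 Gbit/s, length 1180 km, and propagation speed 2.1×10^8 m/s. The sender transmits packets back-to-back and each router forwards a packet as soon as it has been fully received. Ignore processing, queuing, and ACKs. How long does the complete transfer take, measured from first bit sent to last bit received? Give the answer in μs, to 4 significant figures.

17420 μs

Per-hop transmission t_tx = L/R = 4608/1100000000 = 4.18909 μs.
Per-hop propagation t_prop = 1180000/210000000 = 5619.05 μs.
Pipeline fill: first packet needs 3·t_tx to clear all hops; remaining 131 packets each add one t_tx.
Total = (3+132-1)·t_tx + 3·t_prop = 134·4.18909 + 3·5619.05 = 17420 μs.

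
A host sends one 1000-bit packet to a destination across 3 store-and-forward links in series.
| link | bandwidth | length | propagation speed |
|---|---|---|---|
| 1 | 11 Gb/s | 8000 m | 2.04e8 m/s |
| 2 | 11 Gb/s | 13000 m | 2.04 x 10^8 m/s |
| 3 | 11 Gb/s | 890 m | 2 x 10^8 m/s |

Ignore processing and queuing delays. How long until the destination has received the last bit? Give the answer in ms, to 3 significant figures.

Transmission delay per hop = L/R = 1000/11000000000 = 9.09091e-05 ms; 3 hops → 0.000272727 ms.
Propagation delays (d/s per hop): 0.0392157, 0.0637255, 0.00445 ms; sum = 0.107391 ms.
End-to-end = 0.108 ms.

0.108 ms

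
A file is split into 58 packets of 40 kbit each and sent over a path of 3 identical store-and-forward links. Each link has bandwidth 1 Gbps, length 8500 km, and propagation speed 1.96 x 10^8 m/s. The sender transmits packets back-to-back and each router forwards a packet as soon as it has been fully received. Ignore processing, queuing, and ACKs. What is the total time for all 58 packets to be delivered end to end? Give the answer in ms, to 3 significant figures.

Per-hop transmission t_tx = L/R = 40000/1000000000 = 0.04 ms.
Per-hop propagation t_prop = 8500000/196000000 = 43.3673 ms.
Pipeline fill: first packet needs 3·t_tx to clear all hops; remaining 57 packets each add one t_tx.
Total = (3+58-1)·t_tx + 3·t_prop = 60·0.04 + 3·43.3673 = 133 ms.

133 ms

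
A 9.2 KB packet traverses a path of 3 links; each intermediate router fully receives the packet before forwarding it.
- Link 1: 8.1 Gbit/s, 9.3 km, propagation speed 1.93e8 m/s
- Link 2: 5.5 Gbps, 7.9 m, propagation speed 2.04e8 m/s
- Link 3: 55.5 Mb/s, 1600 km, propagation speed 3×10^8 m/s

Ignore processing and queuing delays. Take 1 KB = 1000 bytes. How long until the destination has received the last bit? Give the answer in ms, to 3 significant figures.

6.73 ms

L = 73600 bits.
Transmission delays (L/R per hop): 0.00908642, 0.0133818, 1.32613 ms; sum = 1.34859 ms.
Propagation delays (d/s per hop): 0.0481865, 3.87255e-05, 5.33333 ms; sum = 5.38156 ms.
End-to-end = 6.73 ms.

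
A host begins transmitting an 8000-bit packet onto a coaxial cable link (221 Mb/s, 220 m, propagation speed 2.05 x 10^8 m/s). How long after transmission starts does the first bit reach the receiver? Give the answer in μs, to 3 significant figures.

1.07 μs

First bit experiences only propagation delay: d/s = 220/2.05e+08 = 1.07 μs.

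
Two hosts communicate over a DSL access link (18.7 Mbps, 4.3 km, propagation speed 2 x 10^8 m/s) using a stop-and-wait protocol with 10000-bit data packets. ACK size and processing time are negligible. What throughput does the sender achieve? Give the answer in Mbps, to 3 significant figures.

17.3 Mbps

t_tx = L/R = 10000/18700000 = 0.000534759 s.
t_prop = 4300/200000000 = 2.15e-05 s; RTT = 4.3e-05 s.
Cycle = t_tx + RTT = 0.000577759 s.
Throughput = L / cycle = 10000 / 0.000577759 = 17.3 Mbps.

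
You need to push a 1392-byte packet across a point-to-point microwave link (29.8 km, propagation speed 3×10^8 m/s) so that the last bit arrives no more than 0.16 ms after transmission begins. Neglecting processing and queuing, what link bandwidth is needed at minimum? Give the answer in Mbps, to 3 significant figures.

L = 11136 bits.
Propagation delay = 29800 / 300000000 = 0.0993333 ms.
Transmission budget = 0.16 − 0.0993333 = 0.0606667 ms.
R ≥ L / t_tx = 11136 bits / 6.06667e-05 s = 184 Mbps.

184 Mbps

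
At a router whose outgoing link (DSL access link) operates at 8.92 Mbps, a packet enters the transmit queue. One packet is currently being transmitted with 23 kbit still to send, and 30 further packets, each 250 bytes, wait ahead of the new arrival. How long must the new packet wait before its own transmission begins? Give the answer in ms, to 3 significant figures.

9.30 ms

Each queued packet: L/R = 2000/8920000 = 0.224215 ms.
30 queued → 6.72646 ms.
Plus remaining 23000 bits of current packet: 2.57848 ms.
Queuing delay = 9.30 ms.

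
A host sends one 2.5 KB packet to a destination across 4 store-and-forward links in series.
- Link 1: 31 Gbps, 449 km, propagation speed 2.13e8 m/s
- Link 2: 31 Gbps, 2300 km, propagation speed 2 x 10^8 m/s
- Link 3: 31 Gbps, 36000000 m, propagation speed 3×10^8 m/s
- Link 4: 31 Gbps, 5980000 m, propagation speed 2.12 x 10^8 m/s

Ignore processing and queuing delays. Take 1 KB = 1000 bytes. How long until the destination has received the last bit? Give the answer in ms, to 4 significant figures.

161.8 ms

L = 20000 bits.
Transmission delay per hop = L/R = 20000/31000000000 = 0.000645161 ms; 4 hops → 0.00258065 ms.
Propagation delays (d/s per hop): 2.10798, 11.5, 120, 28.2075 ms; sum = 161.816 ms.
End-to-end = 161.8 ms.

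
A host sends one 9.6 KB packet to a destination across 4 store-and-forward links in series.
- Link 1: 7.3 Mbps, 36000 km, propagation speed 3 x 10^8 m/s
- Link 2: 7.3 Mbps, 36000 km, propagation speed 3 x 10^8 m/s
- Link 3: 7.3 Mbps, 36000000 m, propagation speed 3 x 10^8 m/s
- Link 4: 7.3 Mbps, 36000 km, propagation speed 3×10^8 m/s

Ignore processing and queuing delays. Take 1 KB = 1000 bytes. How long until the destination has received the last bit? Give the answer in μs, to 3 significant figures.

522000 μs

L = 76800 bits.
Transmission delay per hop = L/R = 76800/7300000 = 10520.5 μs; 4 hops → 42082.2 μs.
Propagation delays (d/s per hop): 120000, 120000, 120000, 120000 μs; sum = 480000 μs.
End-to-end = 522000 μs.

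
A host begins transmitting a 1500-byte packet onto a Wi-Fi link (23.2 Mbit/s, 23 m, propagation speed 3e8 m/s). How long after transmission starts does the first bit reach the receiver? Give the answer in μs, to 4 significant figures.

First bit experiences only propagation delay: d/s = 23/300000000 = 0.07667 μs.

0.07667 μs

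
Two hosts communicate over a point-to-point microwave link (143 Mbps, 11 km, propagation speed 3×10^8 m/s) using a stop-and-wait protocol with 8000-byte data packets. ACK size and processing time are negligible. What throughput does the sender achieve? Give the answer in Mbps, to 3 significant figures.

123 Mbps

t_tx = L/R = 64000/143000000 = 0.000447552 s.
t_prop = 11000/300000000 = 3.66667e-05 s; RTT = 7.33333e-05 s.
Cycle = t_tx + RTT = 0.000520886 s.
Throughput = L / cycle = 64000 / 0.000520886 = 123 Mbps.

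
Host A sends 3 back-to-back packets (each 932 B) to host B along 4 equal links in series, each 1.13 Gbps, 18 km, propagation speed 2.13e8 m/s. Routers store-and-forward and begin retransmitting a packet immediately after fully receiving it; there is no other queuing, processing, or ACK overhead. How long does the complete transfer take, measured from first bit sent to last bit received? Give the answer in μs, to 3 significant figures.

Per-hop transmission t_tx = L/R = 7456/1130000000 = 6.59823 μs.
Per-hop propagation t_prop = 18000/213000000 = 84.507 μs.
Pipeline fill: first packet needs 4·t_tx to clear all hops; remaining 2 packets each add one t_tx.
Total = (4+3-1)·t_tx + 4·t_prop = 6·6.59823 + 4·84.507 = 378 μs.

378 μs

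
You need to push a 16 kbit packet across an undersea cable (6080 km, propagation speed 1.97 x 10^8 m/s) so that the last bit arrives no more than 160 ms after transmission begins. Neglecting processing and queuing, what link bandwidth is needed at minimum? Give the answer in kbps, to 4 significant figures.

Propagation delay = 6080000 / 197000000 = 30.8629 ms.
Transmission budget = 160 − 30.8629 = 129.137 ms.
R ≥ L / t_tx = 16000 bits / 0.129137 s = 123.9 kbps.

123.9 kbps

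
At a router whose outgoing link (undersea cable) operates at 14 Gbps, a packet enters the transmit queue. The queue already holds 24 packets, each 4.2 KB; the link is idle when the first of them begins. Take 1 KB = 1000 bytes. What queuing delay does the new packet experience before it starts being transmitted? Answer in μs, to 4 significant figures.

57.60 μs

Each queued packet: L/R = 33600/14000000000 = 2.4 μs.
24 queued → 57.6 μs.
Queuing delay = 57.60 μs.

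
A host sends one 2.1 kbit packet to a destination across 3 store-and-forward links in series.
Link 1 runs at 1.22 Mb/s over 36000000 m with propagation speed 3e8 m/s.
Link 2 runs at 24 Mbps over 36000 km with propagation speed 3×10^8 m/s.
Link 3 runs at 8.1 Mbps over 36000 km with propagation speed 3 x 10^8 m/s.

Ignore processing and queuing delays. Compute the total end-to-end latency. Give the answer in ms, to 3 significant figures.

L = 2100 bits.
Transmission delays (L/R per hop): 1.72131, 0.0875, 0.259259 ms; sum = 2.06807 ms.
Propagation delays (d/s per hop): 120, 120, 120 ms; sum = 360 ms.
End-to-end = 362 ms.

362 ms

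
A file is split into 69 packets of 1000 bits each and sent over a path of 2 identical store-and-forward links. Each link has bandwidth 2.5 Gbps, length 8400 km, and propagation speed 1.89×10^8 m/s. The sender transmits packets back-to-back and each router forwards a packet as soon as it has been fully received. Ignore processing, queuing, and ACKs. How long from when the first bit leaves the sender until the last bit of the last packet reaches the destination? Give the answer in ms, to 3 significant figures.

Per-hop transmission t_tx = L/R = 1000/2500000000 = 0.0004 ms.
Per-hop propagation t_prop = 8400000/189000000 = 44.4444 ms.
Pipeline fill: first packet needs 2·t_tx to clear all hops; remaining 68 packets each add one t_tx.
Total = (2+69-1)·t_tx + 2·t_prop = 70·0.0004 + 2·44.4444 = 88.9 ms.

88.9 ms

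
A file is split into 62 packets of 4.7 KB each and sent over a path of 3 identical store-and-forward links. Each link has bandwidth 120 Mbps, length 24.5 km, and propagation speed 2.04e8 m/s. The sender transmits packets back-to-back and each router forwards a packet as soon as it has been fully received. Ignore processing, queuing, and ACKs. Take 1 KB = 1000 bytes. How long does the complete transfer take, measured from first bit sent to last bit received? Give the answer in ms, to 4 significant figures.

Per-hop transmission t_tx = L/R = 37600/120000000 = 0.313333 ms.
Per-hop propagation t_prop = 24500/204000000 = 0.120098 ms.
Pipeline fill: first packet needs 3·t_tx to clear all hops; remaining 61 packets each add one t_tx.
Total = (3+62-1)·t_tx + 3·t_prop = 64·0.313333 + 3·0.120098 = 20.41 ms.

20.41 ms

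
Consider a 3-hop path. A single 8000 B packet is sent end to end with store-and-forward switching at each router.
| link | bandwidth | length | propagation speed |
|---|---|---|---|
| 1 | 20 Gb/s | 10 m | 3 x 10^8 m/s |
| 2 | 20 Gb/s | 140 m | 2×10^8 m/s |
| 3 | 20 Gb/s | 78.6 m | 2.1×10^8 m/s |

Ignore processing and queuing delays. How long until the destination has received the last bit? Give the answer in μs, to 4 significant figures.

L = 8000 × 8 = 64000 bits.
Transmission delay per hop = L/R = 64000/20000000000 = 3.2 μs; 3 hops → 9.6 μs.
Propagation delays (d/s per hop): 0.0333333, 0.7, 0.374286 μs; sum = 1.10762 μs.
End-to-end = 10.71 μs.

10.71 μs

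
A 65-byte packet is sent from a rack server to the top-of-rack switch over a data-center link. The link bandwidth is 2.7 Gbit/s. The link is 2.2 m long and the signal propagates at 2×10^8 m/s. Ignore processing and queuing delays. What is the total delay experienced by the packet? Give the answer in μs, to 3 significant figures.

0.204 μs

L = 65 × 8 = 520 bits.
Transmission delay = L/R = 520 / 2700000000 = 0.192593 μs.
Propagation delay = d/s = 2.2 m / 200000000 m/s = 0.011 μs.
Total = 0.204 μs.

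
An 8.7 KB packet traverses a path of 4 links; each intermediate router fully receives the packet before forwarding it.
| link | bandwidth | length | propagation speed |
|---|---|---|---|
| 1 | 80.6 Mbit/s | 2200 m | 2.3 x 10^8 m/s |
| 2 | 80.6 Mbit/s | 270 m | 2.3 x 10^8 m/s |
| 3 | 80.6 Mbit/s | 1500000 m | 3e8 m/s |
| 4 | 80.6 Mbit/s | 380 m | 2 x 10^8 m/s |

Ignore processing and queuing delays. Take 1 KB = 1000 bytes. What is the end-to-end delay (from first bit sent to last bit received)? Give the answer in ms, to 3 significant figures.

8.47 ms

L = 69600 bits.
Transmission delay per hop = L/R = 69600/80600000 = 0.863524 ms; 4 hops → 3.45409 ms.
Propagation delays (d/s per hop): 0.00956522, 0.00117391, 5, 0.0019 ms; sum = 5.01264 ms.
End-to-end = 8.47 ms.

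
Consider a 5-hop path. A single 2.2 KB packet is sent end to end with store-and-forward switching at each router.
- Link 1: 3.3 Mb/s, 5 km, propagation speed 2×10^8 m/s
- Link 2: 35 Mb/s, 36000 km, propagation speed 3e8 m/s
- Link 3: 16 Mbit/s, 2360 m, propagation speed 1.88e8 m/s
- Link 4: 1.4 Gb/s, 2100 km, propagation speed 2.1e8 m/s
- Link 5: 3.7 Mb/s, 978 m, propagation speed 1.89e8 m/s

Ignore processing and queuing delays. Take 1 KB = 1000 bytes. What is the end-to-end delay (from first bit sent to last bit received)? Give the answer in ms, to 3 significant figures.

L = 17600 bits.
Transmission delays (L/R per hop): 5.33333, 0.502857, 1.1, 0.0125714, 4.75676 ms; sum = 11.7055 ms.
Propagation delays (d/s per hop): 0.025, 120, 0.0125532, 10, 0.0051746 ms; sum = 130.043 ms.
End-to-end = 142 ms.

142 ms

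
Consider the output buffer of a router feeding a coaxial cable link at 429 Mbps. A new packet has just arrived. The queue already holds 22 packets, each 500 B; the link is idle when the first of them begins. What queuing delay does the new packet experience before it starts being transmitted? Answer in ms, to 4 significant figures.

0.2051 ms

Each queued packet: L/R = 4000/429000000 = 0.00932401 ms.
22 queued → 0.205128 ms.
Queuing delay = 0.2051 ms.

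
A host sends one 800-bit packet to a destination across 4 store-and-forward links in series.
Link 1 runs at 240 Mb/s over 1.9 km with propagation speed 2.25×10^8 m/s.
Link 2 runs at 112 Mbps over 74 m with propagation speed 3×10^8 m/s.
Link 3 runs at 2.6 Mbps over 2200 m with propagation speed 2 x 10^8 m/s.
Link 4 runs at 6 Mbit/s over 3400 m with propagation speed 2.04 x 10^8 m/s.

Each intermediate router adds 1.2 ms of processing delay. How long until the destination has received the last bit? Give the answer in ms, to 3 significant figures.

Transmission delays (L/R per hop): 0.00333333, 0.00714286, 0.307692, 0.133333 ms; sum = 0.451502 ms.
Propagation delays (d/s per hop): 0.00844444, 0.000246667, 0.011, 0.0166667 ms; sum = 0.0363578 ms.
Processing at 3 router(s): 3 × 1.2 ms = 3.6 ms.
End-to-end = 4.09 ms.

4.09 ms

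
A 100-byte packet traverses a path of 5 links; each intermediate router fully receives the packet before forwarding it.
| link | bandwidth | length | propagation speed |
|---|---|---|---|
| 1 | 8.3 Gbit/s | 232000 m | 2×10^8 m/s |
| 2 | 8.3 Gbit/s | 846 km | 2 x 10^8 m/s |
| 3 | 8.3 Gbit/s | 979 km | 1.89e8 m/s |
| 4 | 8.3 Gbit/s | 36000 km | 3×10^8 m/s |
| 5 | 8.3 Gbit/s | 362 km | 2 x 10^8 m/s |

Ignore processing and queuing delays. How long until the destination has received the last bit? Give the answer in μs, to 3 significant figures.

132000 μs

L = 100 × 8 = 800 bits.
Transmission delay per hop = L/R = 800/8.3e+09 = 0.0963855 μs; 5 hops → 0.481928 μs.
Propagation delays (d/s per hop): 1160, 4230, 5179.89, 120000, 1810 μs; sum = 132380 μs.
End-to-end = 132000 μs.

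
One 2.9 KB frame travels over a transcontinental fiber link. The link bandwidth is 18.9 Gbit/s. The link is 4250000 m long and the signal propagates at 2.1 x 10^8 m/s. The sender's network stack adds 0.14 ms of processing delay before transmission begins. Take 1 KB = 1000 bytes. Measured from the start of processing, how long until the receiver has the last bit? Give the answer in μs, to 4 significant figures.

L = 23200 bits.
Transmission delay = L/R = 23200 / 18900000000 = 1.22751 μs.
Propagation delay = d/s = 4250000 m / 210000000 m/s = 20238.1 μs.
Plus processing delay 0.14 ms = 140 μs.
Total = 20380 μs.

20380 μs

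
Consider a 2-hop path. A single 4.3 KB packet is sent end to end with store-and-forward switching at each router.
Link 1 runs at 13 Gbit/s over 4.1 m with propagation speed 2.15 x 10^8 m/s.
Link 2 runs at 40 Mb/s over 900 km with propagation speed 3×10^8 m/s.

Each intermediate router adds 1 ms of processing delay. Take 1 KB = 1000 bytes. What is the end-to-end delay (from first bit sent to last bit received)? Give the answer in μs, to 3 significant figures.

4860 μs

L = 34400 bits.
Transmission delays (L/R per hop): 2.64615, 860 μs; sum = 862.646 μs.
Propagation delays (d/s per hop): 0.0190698, 3000 μs; sum = 3000.02 μs.
Processing at 1 router(s): 1 × 1 ms = 1000 μs.
End-to-end = 4860 μs.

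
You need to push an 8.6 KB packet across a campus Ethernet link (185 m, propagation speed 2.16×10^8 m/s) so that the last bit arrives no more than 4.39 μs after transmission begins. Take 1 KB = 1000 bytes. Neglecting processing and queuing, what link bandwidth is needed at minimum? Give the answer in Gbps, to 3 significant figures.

L = 68800 bits.
Propagation delay = 185 / 216000000 = 0.856481 μs.
Transmission budget = 4.39 − 0.856481 = 3.53352 μs.
R ≥ L / t_tx = 68800 bits / 3.53352e-06 s = 19.5 Gbps.

19.5 Gbps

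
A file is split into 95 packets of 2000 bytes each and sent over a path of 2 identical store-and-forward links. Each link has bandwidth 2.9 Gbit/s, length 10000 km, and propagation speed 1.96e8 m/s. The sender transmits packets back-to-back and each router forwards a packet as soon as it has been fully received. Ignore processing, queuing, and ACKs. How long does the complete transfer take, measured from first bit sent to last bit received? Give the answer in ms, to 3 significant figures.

103 ms

Per-hop transmission t_tx = L/R = 16000/2900000000 = 0.00551724 ms.
Per-hop propagation t_prop = 10000000/196000000 = 51.0204 ms.
Pipeline fill: first packet needs 2·t_tx to clear all hops; remaining 94 packets each add one t_tx.
Total = (2+95-1)·t_tx + 2·t_prop = 96·0.00551724 + 2·51.0204 = 103 ms.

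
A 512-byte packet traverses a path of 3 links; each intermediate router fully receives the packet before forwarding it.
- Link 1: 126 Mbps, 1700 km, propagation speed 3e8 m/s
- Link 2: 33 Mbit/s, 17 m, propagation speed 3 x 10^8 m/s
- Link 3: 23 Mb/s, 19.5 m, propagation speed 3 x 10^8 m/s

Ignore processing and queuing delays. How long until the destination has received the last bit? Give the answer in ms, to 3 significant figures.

L = 512 × 8 = 4096 bits.
Transmission delays (L/R per hop): 0.0325079, 0.124121, 0.178087 ms; sum = 0.334716 ms.
Propagation delays (d/s per hop): 5.66667, 5.66667e-05, 6.5e-05 ms; sum = 5.66679 ms.
End-to-end = 6.00 ms.

6.00 ms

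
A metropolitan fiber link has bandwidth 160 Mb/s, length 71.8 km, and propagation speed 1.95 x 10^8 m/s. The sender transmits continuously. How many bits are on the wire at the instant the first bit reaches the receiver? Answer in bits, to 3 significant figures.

Propagation delay = 71800 / 195000000 = 0.000368205 s.
BDP = R × t_prop = 160000000 × 0.000368205 = 58912.8 bits.

58900 bits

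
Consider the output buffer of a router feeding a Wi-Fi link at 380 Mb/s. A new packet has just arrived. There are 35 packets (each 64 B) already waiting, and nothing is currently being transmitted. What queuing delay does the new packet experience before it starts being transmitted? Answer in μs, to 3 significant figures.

Each queued packet: L/R = 512/380000000 = 1.34737 μs.
35 queued → 47.1579 μs.
Queuing delay = 47.2 μs.

47.2 μs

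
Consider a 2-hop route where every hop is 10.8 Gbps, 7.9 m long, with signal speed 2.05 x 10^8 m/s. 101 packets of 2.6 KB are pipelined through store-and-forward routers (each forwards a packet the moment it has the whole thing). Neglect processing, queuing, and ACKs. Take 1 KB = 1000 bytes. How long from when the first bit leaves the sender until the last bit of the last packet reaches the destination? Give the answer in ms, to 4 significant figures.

0.1965 ms

Per-hop transmission t_tx = L/R = 20800/10800000000 = 0.00192593 ms.
Per-hop propagation t_prop = 7.9/2.05e+08 = 3.85366e-05 ms.
Pipeline fill: first packet needs 2·t_tx to clear all hops; remaining 100 packets each add one t_tx.
Total = (2+101-1)·t_tx + 2·t_prop = 102·0.00192593 + 2·3.85366e-05 = 0.1965 ms.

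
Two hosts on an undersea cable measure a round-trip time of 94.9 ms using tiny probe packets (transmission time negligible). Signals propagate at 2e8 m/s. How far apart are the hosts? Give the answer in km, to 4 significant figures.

9490 km

One-way propagation = RTT/2 = 47.45 ms.
d = s × t = 200000000 × 0.04745 = 9490 km.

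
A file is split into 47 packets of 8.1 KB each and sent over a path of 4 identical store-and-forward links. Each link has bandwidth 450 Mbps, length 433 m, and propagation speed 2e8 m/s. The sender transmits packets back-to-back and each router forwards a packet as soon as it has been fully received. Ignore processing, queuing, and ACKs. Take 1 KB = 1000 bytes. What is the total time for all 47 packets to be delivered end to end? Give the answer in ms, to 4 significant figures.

7.209 ms

Per-hop transmission t_tx = L/R = 64800/450000000 = 0.144 ms.
Per-hop propagation t_prop = 433/200000000 = 0.002165 ms.
Pipeline fill: first packet needs 4·t_tx to clear all hops; remaining 46 packets each add one t_tx.
Total = (4+47-1)·t_tx + 4·t_prop = 50·0.144 + 4·0.002165 = 7.209 ms.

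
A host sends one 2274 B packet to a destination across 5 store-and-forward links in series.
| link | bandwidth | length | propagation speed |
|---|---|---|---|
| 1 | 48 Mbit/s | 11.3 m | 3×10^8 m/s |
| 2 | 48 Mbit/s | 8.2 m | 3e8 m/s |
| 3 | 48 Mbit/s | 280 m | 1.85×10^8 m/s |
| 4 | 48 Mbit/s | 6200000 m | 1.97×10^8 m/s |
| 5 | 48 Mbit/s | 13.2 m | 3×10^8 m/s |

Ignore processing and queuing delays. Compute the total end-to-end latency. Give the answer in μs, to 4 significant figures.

L = 2274 × 8 = 18192 bits.
Transmission delay per hop = L/R = 18192/48000000 = 379 μs; 5 hops → 1895 μs.
Propagation delays (d/s per hop): 0.0376667, 0.0273333, 1.51351, 31472.1, 0.044 μs; sum = 31473.7 μs.
End-to-end = 33370 μs.

33370 μs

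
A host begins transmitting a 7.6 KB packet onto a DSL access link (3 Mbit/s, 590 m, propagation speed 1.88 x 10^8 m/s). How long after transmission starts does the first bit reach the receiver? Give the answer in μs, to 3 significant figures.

3.14 μs

First bit experiences only propagation delay: d/s = 590/188000000 = 3.14 μs.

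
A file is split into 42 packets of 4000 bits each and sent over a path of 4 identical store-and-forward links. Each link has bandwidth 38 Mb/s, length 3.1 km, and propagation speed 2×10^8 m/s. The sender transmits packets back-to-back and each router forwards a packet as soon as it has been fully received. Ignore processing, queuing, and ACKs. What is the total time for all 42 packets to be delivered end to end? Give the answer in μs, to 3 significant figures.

Per-hop transmission t_tx = L/R = 4000/38000000 = 105.263 μs.
Per-hop propagation t_prop = 3100/200000000 = 15.5 μs.
Pipeline fill: first packet needs 4·t_tx to clear all hops; remaining 41 packets each add one t_tx.
Total = (4+42-1)·t_tx + 4·t_prop = 45·105.263 + 4·15.5 = 4800 μs.

4800 μs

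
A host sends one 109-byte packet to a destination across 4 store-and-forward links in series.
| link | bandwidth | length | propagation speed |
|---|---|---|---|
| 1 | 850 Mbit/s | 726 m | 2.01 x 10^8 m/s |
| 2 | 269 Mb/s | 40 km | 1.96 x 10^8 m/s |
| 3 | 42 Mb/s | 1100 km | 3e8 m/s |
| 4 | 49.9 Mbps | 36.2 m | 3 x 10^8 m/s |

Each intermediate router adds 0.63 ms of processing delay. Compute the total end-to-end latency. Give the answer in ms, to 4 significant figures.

5.807 ms

L = 109 × 8 = 872 bits.
Transmission delays (L/R per hop): 0.00102588, 0.00324164, 0.0207619, 0.0174749 ms; sum = 0.0425044 ms.
Propagation delays (d/s per hop): 0.00361194, 0.204082, 3.66667, 0.000120667 ms; sum = 3.87448 ms.
Processing at 3 router(s): 3 × 0.63 ms = 1.89 ms.
End-to-end = 5.807 ms.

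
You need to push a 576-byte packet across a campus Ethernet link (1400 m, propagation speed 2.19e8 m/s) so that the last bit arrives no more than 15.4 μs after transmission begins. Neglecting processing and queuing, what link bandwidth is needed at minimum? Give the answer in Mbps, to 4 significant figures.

511.6 Mbps

L = 4608 bits.
Propagation delay = 1400 / 219000000 = 6.39269 μs.
Transmission budget = 15.4 − 6.39269 = 9.00731 μs.
R ≥ L / t_tx = 4608 bits / 9.00731e-06 s = 511.6 Mbps.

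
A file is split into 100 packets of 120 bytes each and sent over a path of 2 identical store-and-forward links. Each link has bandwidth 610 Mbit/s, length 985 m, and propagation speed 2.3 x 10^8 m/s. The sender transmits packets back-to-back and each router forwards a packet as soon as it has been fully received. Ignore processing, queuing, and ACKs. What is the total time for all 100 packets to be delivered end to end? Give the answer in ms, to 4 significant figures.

0.1675 ms

Per-hop transmission t_tx = L/R = 960/610000000 = 0.00157377 ms.
Per-hop propagation t_prop = 985/2.3e+08 = 0.00428261 ms.
Pipeline fill: first packet needs 2·t_tx to clear all hops; remaining 99 packets each add one t_tx.
Total = (2+100-1)·t_tx + 2·t_prop = 101·0.00157377 + 2·0.00428261 = 0.1675 ms.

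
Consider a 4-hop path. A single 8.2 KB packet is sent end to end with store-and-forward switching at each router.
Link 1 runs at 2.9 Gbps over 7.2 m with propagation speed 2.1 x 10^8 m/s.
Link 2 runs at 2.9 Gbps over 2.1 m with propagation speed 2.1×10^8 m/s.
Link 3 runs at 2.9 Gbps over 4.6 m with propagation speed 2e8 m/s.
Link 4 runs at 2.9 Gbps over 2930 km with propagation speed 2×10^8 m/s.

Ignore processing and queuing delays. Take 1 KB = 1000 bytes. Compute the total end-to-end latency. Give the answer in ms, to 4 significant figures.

L = 65600 bits.
Transmission delay per hop = L/R = 65600/2900000000 = 0.0226207 ms; 4 hops → 0.0904828 ms.
Propagation delays (d/s per hop): 3.42857e-05, 1e-05, 2.3e-05, 14.65 ms; sum = 14.6501 ms.
End-to-end = 14.74 ms.

14.74 ms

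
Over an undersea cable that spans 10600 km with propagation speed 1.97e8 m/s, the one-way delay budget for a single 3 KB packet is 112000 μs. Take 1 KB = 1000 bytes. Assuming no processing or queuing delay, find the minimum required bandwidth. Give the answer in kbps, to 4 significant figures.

412.4 kbps

L = 24000 bits.
Propagation delay = 10600000 / 197000000 = 53807.1 μs.
Transmission budget = 112000 − 53807.1 = 58192.9 μs.
R ≥ L / t_tx = 24000 bits / 0.0581929 s = 412.4 kbps.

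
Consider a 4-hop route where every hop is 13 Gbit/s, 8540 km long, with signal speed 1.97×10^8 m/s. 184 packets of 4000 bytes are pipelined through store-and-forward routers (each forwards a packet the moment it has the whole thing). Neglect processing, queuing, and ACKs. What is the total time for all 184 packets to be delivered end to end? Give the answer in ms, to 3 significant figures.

174 ms

Per-hop transmission t_tx = L/R = 32000/13000000000 = 0.00246154 ms.
Per-hop propagation t_prop = 8540000/197000000 = 43.3503 ms.
Pipeline fill: first packet needs 4·t_tx to clear all hops; remaining 183 packets each add one t_tx.
Total = (4+184-1)·t_tx + 4·t_prop = 187·0.00246154 + 4·43.3503 = 174 ms.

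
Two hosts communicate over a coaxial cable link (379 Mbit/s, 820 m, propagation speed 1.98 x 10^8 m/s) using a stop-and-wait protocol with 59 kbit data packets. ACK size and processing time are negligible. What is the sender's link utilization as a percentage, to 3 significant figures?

94.9 %

t_tx = L/R = 59000/379000000 = 0.000155673 s.
t_prop = 820/198000000 = 4.14141e-06 s; RTT = 8.28283e-06 s.
Cycle = t_tx + RTT = 0.000163956 s.
Utilization = t_tx / cycle = 0.000155673/0.000163956 = 94.9 %.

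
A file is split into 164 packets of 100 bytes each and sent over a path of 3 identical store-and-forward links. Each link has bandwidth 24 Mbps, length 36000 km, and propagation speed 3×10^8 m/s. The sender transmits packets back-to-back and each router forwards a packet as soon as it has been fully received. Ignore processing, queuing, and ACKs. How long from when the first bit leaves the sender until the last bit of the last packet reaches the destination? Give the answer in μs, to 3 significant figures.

366000 μs

Per-hop transmission t_tx = L/R = 800/24000000 = 33.3333 μs.
Per-hop propagation t_prop = 36000000/300000000 = 120000 μs.
Pipeline fill: first packet needs 3·t_tx to clear all hops; remaining 163 packets each add one t_tx.
Total = (3+164-1)·t_tx + 3·t_prop = 166·33.3333 + 3·120000 = 366000 μs.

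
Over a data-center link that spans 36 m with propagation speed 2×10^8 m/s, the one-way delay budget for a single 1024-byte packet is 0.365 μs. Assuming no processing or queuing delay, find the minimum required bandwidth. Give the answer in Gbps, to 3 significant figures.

L = 8192 bits.
Propagation delay = 36 / 200000000 = 0.18 μs.
Transmission budget = 0.365 − 0.18 = 0.185 μs.
R ≥ L / t_tx = 8192 bits / 1.85e-07 s = 44.3 Gbps.

44.3 Gbps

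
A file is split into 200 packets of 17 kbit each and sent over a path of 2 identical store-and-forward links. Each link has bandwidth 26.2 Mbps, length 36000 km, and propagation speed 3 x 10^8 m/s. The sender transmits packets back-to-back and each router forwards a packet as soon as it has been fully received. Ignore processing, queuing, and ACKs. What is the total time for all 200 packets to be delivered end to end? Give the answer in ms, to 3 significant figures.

Per-hop transmission t_tx = L/R = 17000/26200000 = 0.648855 ms.
Per-hop propagation t_prop = 36000000/300000000 = 120 ms.
Pipeline fill: first packet needs 2·t_tx to clear all hops; remaining 199 packets each add one t_tx.
Total = (2+200-1)·t_tx + 2·t_prop = 201·0.648855 + 2·120 = 370 ms.

370 ms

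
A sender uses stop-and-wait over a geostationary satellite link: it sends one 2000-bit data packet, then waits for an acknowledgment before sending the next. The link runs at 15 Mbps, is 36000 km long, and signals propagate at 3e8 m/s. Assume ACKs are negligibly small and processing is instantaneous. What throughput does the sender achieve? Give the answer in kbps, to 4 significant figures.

8.329 kbps

t_tx = L/R = 2000/15000000 = 0.000133333 s.
t_prop = 36000000/300000000 = 0.12 s; RTT = 0.24 s.
Cycle = t_tx + RTT = 0.240133 s.
Throughput = L / cycle = 2000 / 0.240133 = 8.329 kbps.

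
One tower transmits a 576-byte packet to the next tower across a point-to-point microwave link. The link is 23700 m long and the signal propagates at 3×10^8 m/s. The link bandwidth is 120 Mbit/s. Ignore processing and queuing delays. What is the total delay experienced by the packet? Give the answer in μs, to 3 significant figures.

L = 576 × 8 = 4608 bits.
Transmission delay = L/R = 4608 / 120000000 = 38.4 μs.
Propagation delay = d/s = 23700 m / 300000000 m/s = 79 μs.
Total = 117 μs.

117 μs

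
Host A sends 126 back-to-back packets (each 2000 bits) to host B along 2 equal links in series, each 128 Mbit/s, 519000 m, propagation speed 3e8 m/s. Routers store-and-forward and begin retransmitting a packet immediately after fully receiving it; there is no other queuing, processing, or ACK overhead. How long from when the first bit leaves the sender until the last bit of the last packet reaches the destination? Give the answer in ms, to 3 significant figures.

5.44 ms

Per-hop transmission t_tx = L/R = 2000/128000000 = 0.015625 ms.
Per-hop propagation t_prop = 519000/300000000 = 1.73 ms.
Pipeline fill: first packet needs 2·t_tx to clear all hops; remaining 125 packets each add one t_tx.
Total = (2+126-1)·t_tx + 2·t_prop = 127·0.015625 + 2·1.73 = 5.44 ms.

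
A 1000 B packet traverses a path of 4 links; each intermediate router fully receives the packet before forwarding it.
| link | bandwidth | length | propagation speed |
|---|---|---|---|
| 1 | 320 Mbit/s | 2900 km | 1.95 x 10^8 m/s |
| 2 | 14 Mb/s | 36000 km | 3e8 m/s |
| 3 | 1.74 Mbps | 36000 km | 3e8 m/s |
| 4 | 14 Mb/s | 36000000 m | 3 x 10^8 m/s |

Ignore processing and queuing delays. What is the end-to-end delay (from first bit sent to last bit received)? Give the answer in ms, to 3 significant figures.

381 ms

L = 1000 × 8 = 8000 bits.
Transmission delays (L/R per hop): 0.025, 0.571429, 4.5977, 0.571429 ms; sum = 5.76556 ms.
Propagation delays (d/s per hop): 14.8718, 120, 120, 120 ms; sum = 374.872 ms.
End-to-end = 381 ms.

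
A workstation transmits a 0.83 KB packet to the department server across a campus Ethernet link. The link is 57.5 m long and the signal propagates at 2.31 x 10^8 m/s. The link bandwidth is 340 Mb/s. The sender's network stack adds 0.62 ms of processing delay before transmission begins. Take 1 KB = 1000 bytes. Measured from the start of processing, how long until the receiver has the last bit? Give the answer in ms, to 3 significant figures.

L = 6640 bits.
Transmission delay = L/R = 6640 / 340000000 = 0.0195294 ms.
Propagation delay = d/s = 57.5 m / 231000000 m/s = 0.000248918 ms.
Plus processing delay 0.62 ms = 0.62 ms.
Total = 0.640 ms.

0.640 ms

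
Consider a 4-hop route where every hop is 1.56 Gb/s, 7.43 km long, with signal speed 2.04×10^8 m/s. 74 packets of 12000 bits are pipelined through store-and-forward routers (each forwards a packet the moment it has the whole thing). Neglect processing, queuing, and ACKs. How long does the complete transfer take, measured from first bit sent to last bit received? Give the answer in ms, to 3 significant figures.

Per-hop transmission t_tx = L/R = 12000/1560000000 = 0.00769231 ms.
Per-hop propagation t_prop = 7430/204000000 = 0.0364216 ms.
Pipeline fill: first packet needs 4·t_tx to clear all hops; remaining 73 packets each add one t_tx.
Total = (4+74-1)·t_tx + 4·t_prop = 77·0.00769231 + 4·0.0364216 = 0.738 ms.

0.738 ms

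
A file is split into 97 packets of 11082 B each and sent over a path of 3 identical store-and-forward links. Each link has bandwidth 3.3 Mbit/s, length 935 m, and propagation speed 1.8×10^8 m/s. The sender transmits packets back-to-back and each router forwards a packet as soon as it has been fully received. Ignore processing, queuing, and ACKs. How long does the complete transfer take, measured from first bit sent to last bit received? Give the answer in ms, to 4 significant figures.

2660 ms

Per-hop transmission t_tx = L/R = 88656/3300000 = 26.8655 ms.
Per-hop propagation t_prop = 935/180000000 = 0.00519444 ms.
Pipeline fill: first packet needs 3·t_tx to clear all hops; remaining 96 packets each add one t_tx.
Total = (3+97-1)·t_tx + 3·t_prop = 99·26.8655 + 3·0.00519444 = 2660 ms.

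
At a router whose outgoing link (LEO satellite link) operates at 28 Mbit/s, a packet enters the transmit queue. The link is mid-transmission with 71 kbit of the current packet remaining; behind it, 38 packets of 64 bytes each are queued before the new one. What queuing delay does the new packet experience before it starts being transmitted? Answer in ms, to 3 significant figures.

3.23 ms

Each queued packet: L/R = 512/28000000 = 0.0182857 ms.
38 queued → 0.694857 ms.
Plus remaining 71000 bits of current packet: 2.53571 ms.
Queuing delay = 3.23 ms.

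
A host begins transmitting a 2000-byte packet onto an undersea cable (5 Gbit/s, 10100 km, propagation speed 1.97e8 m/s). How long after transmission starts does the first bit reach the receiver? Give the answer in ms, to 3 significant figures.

51.3 ms

First bit experiences only propagation delay: d/s = 10100000/197000000 = 51.3 ms.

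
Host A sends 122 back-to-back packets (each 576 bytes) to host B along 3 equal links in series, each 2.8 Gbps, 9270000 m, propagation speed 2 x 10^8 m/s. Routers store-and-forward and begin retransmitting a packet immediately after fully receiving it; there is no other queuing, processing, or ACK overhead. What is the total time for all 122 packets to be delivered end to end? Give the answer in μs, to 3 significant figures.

139000 μs

Per-hop transmission t_tx = L/R = 4608/2800000000 = 1.64571 μs.
Per-hop propagation t_prop = 9270000/200000000 = 46350 μs.
Pipeline fill: first packet needs 3·t_tx to clear all hops; remaining 121 packets each add one t_tx.
Total = (3+122-1)·t_tx + 3·t_prop = 124·1.64571 + 3·46350 = 139000 μs.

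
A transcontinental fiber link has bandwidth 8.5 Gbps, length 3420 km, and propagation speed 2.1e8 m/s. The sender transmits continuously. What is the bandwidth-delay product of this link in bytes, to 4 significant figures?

17300000 bytes

Propagation delay = 3420000 / 210000000 = 0.0162857 s.
BDP = R × t_prop = 8500000000 × 0.0162857 = 138429000 bits.
In bytes: 138429000/8 = 17300000 bytes.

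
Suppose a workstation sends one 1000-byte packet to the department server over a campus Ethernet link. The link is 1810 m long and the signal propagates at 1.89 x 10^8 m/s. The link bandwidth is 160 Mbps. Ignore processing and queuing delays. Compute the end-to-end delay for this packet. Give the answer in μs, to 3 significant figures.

59.6 μs

L = 1000 × 8 = 8000 bits.
Transmission delay = L/R = 8000 / 160000000 = 50 μs.
Propagation delay = d/s = 1810 m / 189000000 m/s = 9.57672 μs.
Total = 59.6 μs.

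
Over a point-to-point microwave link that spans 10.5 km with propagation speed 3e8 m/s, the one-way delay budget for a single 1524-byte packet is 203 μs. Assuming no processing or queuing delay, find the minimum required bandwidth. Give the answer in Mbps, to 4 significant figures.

72.57 Mbps

L = 12192 bits.
Propagation delay = 10500 / 300000000 = 35 μs.
Transmission budget = 203 − 35 = 168 μs.
R ≥ L / t_tx = 12192 bits / 0.000168 s = 72.57 Mbps.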